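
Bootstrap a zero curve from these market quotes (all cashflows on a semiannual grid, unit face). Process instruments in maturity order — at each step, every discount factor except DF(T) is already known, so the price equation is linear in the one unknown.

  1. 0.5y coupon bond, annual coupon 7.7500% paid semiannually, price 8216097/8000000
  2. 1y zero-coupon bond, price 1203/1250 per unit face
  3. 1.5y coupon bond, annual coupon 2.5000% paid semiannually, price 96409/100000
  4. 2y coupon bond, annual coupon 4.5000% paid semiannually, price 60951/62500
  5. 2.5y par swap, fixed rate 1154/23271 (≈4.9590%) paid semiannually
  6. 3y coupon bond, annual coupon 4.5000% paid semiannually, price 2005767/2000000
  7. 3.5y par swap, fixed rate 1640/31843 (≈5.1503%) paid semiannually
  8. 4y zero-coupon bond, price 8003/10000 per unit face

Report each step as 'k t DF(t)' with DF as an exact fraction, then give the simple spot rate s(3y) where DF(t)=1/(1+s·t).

1 1/2 9887/10000
2 1 1203/1250
3 3/2 9281/10000
4 2 1113/1250
5 5/2 4423/5000
6 3 549/625
7 7/2 209/250
8 4 8003/10000
s(3y) = (1/(549/625) − 1)/(3) = 76/1647 ≈ 4.6145%

step 1 [0.5y] bond c/2=31/800: DF=(8216097/8000000 − 31/800·(0))/(1+31/800) = 9887/10000 ≈ 0.988700
step 2 [1y] zero: DF = P = 1203/1250 ≈ 0.962400
step 3 [1.5y] bond c/2=1/80: DF=(96409/100000 − 1/80·(0.988700+0.962400))/(1+1/80) = 9281/10000 ≈ 0.928100
step 4 [2y] bond c/2=9/400: DF=(60951/62500 − 9/400·(0.988700+0.962400+0.928100))/(1+9/400) = 1113/1250 ≈ 0.890400
step 5 [2.5y] swap r/2=577/23271: DF=(1 − 577/23271·(0.988700+0.962400+0.928100+0.890400))/(1+577/23271) = 4423/5000 ≈ 0.884600
step 6 [3y] bond c/2=9/400: DF=(2005767/2000000 − 9/400·(0.988700+0.962400+0.928100+0.890400+0.884600))/(1+9/400) = 549/625 ≈ 0.878400
step 7 [3.5y] swap r/2=820/31843: DF=(1 − 820/31843·(0.988700+0.962400+0.928100+0.890400+0.884600+0.878400))/(1+820/31843) = 209/250 ≈ 0.836000
step 8 [4y] zero: DF = P = 8003/10000 ≈ 0.800300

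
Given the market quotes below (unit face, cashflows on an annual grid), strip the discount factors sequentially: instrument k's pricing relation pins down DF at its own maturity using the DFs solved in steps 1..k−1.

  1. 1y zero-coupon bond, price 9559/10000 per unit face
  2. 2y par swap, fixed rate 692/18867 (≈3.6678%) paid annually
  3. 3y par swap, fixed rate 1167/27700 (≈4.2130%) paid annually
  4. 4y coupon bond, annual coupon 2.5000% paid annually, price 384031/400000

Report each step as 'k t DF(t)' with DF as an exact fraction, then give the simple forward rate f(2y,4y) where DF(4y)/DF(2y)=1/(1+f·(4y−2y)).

step 1 [1y] zero: DF = P = 9559/10000 ≈ 0.955900
step 2 [2y] swap r/1=692/18867: DF=(1 − 692/18867·(0.955900))/(1+692/18867) = 2327/2500 ≈ 0.930800
step 3 [3y] swap r/1=1167/27700: DF=(1 − 1167/27700·(0.955900+0.930800))/(1+1167/27700) = 8833/10000 ≈ 0.883300
step 4 [4y] bond c/1=1/40: DF=(384031/400000 − 1/40·(0.955900+0.930800+0.883300))/(1+1/40) = 8691/10000 ≈ 0.869100

1 1 9559/10000
2 2 2327/2500
3 3 8833/10000
4 4 8691/10000
f(2y,4y) = ((2327/2500)/(8691/10000) − 1)/(2) = 617/17382 ≈ 3.5496%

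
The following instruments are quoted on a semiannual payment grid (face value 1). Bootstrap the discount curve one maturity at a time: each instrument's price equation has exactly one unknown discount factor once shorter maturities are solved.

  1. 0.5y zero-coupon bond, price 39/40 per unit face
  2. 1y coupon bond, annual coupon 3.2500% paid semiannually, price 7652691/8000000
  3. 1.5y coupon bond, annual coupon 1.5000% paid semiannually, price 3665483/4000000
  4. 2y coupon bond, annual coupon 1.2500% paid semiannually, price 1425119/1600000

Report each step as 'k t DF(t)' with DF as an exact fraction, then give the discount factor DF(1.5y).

1 1/2 39/40
2 1 9257/10000
3 3/2 4477/5000
4 2 4339/5000
DF(1.5y) = 4477/5000 ≈ 0.895400

step 1 [0.5y] zero: DF = P = 39/40 ≈ 0.975000
step 2 [1y] bond c/2=13/800: DF=(7652691/8000000 − 13/800·(0.975000))/(1+13/800) = 9257/10000 ≈ 0.925700
step 3 [1.5y] bond c/2=3/400: DF=(3665483/4000000 − 3/400·(0.975000+0.925700))/(1+3/400) = 4477/5000 ≈ 0.895400
step 4 [2y] bond c/2=1/160: DF=(1425119/1600000 − 1/160·(0.975000+0.925700+0.895400))/(1+1/160) = 4339/5000 ≈ 0.867800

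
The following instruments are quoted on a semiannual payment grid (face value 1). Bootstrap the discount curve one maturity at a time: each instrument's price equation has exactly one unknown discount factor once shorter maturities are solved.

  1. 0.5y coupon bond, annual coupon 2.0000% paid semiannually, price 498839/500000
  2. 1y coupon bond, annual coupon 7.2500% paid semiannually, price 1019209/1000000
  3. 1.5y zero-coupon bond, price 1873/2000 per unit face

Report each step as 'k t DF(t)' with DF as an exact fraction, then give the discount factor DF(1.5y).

step 1 [0.5y] bond c/2=1/100: DF=(498839/500000 − 1/100·(0))/(1+1/100) = 4939/5000 ≈ 0.987800
step 2 [1y] bond c/2=29/800: DF=(1019209/1000000 − 29/800·(0.987800))/(1+29/800) = 949/1000 ≈ 0.949000
step 3 [1.5y] zero: DF = P = 1873/2000 ≈ 0.936500

1 1/2 4939/5000
2 1 949/1000
3 3/2 1873/2000
DF(1.5y) = 1873/2000 ≈ 0.936500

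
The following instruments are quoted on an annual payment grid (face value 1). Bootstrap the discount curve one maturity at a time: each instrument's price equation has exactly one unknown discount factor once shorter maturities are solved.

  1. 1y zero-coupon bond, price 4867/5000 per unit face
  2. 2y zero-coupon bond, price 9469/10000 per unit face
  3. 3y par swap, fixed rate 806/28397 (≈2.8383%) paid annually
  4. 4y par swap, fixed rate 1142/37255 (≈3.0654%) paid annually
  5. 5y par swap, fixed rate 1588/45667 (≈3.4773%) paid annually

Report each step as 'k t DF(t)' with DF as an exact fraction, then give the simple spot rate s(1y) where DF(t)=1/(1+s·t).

1 1 4867/5000
2 2 9469/10000
3 3 4597/5000
4 4 4429/5000
5 5 2103/2500
s(1y) = (1/(4867/5000) − 1)/(1) = 133/4867 ≈ 2.7327%

step 1 [1y] zero: DF = P = 4867/5000 ≈ 0.973400
step 2 [2y] zero: DF = P = 9469/10000 ≈ 0.946900
step 3 [3y] swap r/1=806/28397: DF=(1 − 806/28397·(0.973400+0.946900))/(1+806/28397) = 4597/5000 ≈ 0.919400
step 4 [4y] swap r/1=1142/37255: DF=(1 − 1142/37255·(0.973400+0.946900+0.919400))/(1+1142/37255) = 4429/5000 ≈ 0.885800
step 5 [5y] swap r/1=1588/45667: DF=(1 − 1588/45667·(0.973400+0.946900+0.919400+0.885800))/(1+1588/45667) = 2103/2500 ≈ 0.841200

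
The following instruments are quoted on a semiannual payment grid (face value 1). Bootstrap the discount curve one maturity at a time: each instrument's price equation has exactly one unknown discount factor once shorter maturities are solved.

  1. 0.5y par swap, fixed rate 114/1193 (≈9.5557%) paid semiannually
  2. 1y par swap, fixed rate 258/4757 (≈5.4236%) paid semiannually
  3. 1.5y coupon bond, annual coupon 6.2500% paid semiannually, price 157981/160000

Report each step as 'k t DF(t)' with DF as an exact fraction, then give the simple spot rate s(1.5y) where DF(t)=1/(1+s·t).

1 1/2 1193/1250
2 1 2371/2500
3 3/2 4499/5000
s(1.5y) = (1/(4499/5000) − 1)/(3/2) = 334/4499 ≈ 7.4239%

step 1 [0.5y] swap r/2=57/1193: DF=(1 − 57/1193·(0))/(1+57/1193) = 1193/1250 ≈ 0.954400
step 2 [1y] swap r/2=129/4757: DF=(1 − 129/4757·(0.954400))/(1+129/4757) = 2371/2500 ≈ 0.948400
step 3 [1.5y] bond c/2=1/32: DF=(157981/160000 − 1/32·(0.954400+0.948400))/(1+1/32) = 4499/5000 ≈ 0.899800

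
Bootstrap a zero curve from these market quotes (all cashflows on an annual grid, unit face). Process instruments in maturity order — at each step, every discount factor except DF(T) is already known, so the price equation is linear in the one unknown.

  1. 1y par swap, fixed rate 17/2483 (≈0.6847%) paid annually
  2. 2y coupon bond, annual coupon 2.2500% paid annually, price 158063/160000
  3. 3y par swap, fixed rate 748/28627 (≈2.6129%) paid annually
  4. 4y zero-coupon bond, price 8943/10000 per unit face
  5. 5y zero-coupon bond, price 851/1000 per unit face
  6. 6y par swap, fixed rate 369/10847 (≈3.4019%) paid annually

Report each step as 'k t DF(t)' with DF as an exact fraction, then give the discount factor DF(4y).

step 1 [1y] swap r/1=17/2483: DF=(1 − 17/2483·(0))/(1+17/2483) = 2483/2500 ≈ 0.993200
step 2 [2y] bond c/1=9/400: DF=(158063/160000 − 9/400·(0.993200))/(1+9/400) = 9443/10000 ≈ 0.944300
step 3 [3y] swap r/1=748/28627: DF=(1 − 748/28627·(0.993200+0.944300))/(1+748/28627) = 2313/2500 ≈ 0.925200
step 4 [4y] zero: DF = P = 8943/10000 ≈ 0.894300
step 5 [5y] zero: DF = P = 851/1000 ≈ 0.851000
step 6 [6y] swap r/1=369/10847: DF=(1 − 369/10847·(0.993200+0.944300+0.925200+0.894300+0.851000))/(1+369/10847) = 1631/2000 ≈ 0.815500

1 1 2483/2500
2 2 9443/10000
3 3 2313/2500
4 4 8943/10000
5 5 851/1000
6 6 1631/2000
DF(4y) = 8943/10000 ≈ 0.894300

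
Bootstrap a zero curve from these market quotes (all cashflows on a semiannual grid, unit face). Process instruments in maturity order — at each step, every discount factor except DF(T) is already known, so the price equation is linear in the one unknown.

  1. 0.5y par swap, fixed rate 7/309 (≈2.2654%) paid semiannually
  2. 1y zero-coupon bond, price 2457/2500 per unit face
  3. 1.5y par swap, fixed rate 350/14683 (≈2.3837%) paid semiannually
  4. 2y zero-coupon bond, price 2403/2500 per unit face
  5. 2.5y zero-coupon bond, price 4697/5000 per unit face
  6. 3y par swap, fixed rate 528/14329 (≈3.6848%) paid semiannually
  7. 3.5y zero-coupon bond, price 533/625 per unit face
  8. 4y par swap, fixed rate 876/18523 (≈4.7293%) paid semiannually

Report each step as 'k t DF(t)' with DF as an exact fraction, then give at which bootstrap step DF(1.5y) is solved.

step 1 [0.5y] swap r/2=7/618: DF=(1 − 7/618·(0))/(1+7/618) = 618/625 ≈ 0.988800
step 2 [1y] zero: DF = P = 2457/2500 ≈ 0.982800
step 3 [1.5y] swap r/2=175/14683: DF=(1 − 175/14683·(0.988800+0.982800))/(1+175/14683) = 193/200 ≈ 0.965000
step 4 [2y] zero: DF = P = 2403/2500 ≈ 0.961200
step 5 [2.5y] zero: DF = P = 4697/5000 ≈ 0.939400
step 6 [3y] swap r/2=264/14329: DF=(1 − 264/14329·(0.988800+0.982800+0.965000+0.961200+0.939400))/(1+264/14329) = 559/625 ≈ 0.894400
step 7 [3.5y] zero: DF = P = 533/625 ≈ 0.852800
step 8 [4y] swap r/2=438/18523: DF=(1 − 438/18523·(0.988800+0.982800+0.965000+0.961200+0.939400+0.894400+0.852800))/(1+438/18523) = 1031/1250 ≈ 0.824800

1 1/2 618/625
2 1 2457/2500
3 3/2 193/200
4 2 2403/2500
5 5/2 4697/5000
6 3 559/625
7 7/2 533/625
8 4 1031/1250
DF(1.5y) is solved at step 3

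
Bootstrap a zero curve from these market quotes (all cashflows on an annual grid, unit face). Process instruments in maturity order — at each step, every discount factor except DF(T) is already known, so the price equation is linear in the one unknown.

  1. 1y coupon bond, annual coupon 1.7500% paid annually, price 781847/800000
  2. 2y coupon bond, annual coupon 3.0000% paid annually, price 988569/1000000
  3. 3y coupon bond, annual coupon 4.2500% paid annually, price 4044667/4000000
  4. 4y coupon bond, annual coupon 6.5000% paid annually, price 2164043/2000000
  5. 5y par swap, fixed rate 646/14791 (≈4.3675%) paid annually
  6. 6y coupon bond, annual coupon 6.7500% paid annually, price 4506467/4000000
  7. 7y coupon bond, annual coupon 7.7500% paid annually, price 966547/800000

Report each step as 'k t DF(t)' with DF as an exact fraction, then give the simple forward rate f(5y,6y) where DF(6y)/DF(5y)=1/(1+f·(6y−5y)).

step 1 [1y] bond c/1=7/400: DF=(781847/800000 − 7/400·(0))/(1+7/400) = 1921/2000 ≈ 0.960500
step 2 [2y] bond c/1=3/100: DF=(988569/1000000 − 3/100·(0.960500))/(1+3/100) = 4659/5000 ≈ 0.931800
step 3 [3y] bond c/1=17/400: DF=(4044667/4000000 − 17/400·(0.960500+0.931800))/(1+17/400) = 558/625 ≈ 0.892800
step 4 [4y] bond c/1=13/200: DF=(2164043/2000000 − 13/200·(0.960500+0.931800+0.892800))/(1+13/200) = 423/500 ≈ 0.846000
step 5 [5y] swap r/1=646/14791: DF=(1 − 646/14791·(0.960500+0.931800+0.892800+0.846000))/(1+646/14791) = 4031/5000 ≈ 0.806200
step 6 [6y] bond c/1=27/400: DF=(4506467/4000000 − 27/400·(0.960500+0.931800+0.892800+0.846000+0.806200))/(1+27/400) = 1937/2500 ≈ 0.774800
step 7 [7y] bond c/1=31/400: DF=(966547/800000 − 31/400·(0.960500+0.931800+0.892800+0.846000+0.806200+0.774800))/(1+31/400) = 933/1250 ≈ 0.746400

1 1 1921/2000
2 2 4659/5000
3 3 558/625
4 4 423/500
5 5 4031/5000
6 6 1937/2500
7 7 933/1250
f(5y,6y) = ((4031/5000)/(1937/2500) − 1)/(1) = 157/3874 ≈ 4.0527%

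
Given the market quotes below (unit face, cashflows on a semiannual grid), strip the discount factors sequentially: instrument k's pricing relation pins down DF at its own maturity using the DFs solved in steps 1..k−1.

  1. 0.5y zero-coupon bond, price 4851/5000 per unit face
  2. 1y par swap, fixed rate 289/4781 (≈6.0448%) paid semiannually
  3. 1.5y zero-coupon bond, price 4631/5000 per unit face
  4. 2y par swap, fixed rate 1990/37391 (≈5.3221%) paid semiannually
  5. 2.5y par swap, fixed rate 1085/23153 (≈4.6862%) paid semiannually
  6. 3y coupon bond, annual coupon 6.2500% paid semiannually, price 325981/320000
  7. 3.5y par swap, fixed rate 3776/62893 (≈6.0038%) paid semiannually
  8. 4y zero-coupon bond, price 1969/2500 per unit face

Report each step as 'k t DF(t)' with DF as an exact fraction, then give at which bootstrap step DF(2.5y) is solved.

step 1 [0.5y] zero: DF = P = 4851/5000 ≈ 0.970200
step 2 [1y] swap r/2=289/9562: DF=(1 − 289/9562·(0.970200))/(1+289/9562) = 4711/5000 ≈ 0.942200
step 3 [1.5y] zero: DF = P = 4631/5000 ≈ 0.926200
step 4 [2y] swap r/2=995/37391: DF=(1 − 995/37391·(0.970200+0.942200+0.926200))/(1+995/37391) = 1801/2000 ≈ 0.900500
step 5 [2.5y] swap r/2=1085/46306: DF=(1 − 1085/46306·(0.970200+0.942200+0.926200+0.900500))/(1+1085/46306) = 1783/2000 ≈ 0.891500
step 6 [3y] bond c/2=1/32: DF=(325981/320000 − 1/32·(0.970200+0.942200+0.926200+0.900500+0.891500))/(1+1/32) = 339/400 ≈ 0.847500
step 7 [3.5y] swap r/2=1888/62893: DF=(1 − 1888/62893·(0.970200+0.942200+0.926200+0.900500+0.891500+0.847500))/(1+1888/62893) = 507/625 ≈ 0.811200
step 8 [4y] zero: DF = P = 1969/2500 ≈ 0.787600

1 1/2 4851/5000
2 1 4711/5000
3 3/2 4631/5000
4 2 1801/2000
5 5/2 1783/2000
6 3 339/400
7 7/2 507/625
8 4 1969/2500
DF(2.5y) is solved at step 5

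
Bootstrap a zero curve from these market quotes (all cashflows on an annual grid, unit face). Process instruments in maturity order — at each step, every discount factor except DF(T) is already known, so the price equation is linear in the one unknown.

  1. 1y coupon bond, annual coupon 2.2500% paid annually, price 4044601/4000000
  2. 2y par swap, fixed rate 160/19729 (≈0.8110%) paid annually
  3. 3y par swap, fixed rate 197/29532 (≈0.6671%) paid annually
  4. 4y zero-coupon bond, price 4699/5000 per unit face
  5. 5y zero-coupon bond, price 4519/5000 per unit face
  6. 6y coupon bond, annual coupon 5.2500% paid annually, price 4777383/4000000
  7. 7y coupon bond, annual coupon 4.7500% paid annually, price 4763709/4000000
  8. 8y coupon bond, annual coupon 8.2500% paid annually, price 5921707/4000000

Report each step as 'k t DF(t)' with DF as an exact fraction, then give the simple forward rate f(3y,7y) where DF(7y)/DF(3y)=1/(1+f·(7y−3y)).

1 1 9889/10000
2 2 123/125
3 3 9803/10000
4 4 4699/5000
5 5 4519/5000
6 6 1791/2000
7 7 2197/2500
8 8 2167/2500
f(3y,7y) = ((9803/10000)/(2197/2500) − 1)/(4) = 1015/35152 ≈ 2.8875%

step 1 [1y] bond c/1=9/400: DF=(4044601/4000000 − 9/400·(0))/(1+9/400) = 9889/10000 ≈ 0.988900
step 2 [2y] swap r/1=160/19729: DF=(1 − 160/19729·(0.988900))/(1+160/19729) = 123/125 ≈ 0.984000
step 3 [3y] swap r/1=197/29532: DF=(1 − 197/29532·(0.988900+0.984000))/(1+197/29532) = 9803/10000 ≈ 0.980300
step 4 [4y] zero: DF = P = 4699/5000 ≈ 0.939800
step 5 [5y] zero: DF = P = 4519/5000 ≈ 0.903800
step 6 [6y] bond c/1=21/400: DF=(4777383/4000000 − 21/400·(0.988900+0.984000+0.980300+0.939800+0.903800))/(1+21/400) = 1791/2000 ≈ 0.895500
step 7 [7y] bond c/1=19/400: DF=(4763709/4000000 − 19/400·(0.988900+0.984000+0.980300+0.939800+0.903800+0.895500))/(1+19/400) = 2197/2500 ≈ 0.878800
step 8 [8y] bond c/1=33/400: DF=(5921707/4000000 − 33/400·(0.988900+0.984000+0.980300+0.939800+0.903800+0.895500+0.878800))/(1+33/400) = 2167/2500 ≈ 0.866800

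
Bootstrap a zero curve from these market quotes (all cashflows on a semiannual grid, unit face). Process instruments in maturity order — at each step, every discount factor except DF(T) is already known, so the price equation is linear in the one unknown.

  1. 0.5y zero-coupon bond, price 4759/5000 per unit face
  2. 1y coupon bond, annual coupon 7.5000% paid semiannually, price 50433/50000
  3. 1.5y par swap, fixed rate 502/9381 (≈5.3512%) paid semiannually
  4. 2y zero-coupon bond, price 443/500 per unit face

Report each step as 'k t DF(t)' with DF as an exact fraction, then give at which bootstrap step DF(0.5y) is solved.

step 1 [0.5y] zero: DF = P = 4759/5000 ≈ 0.951800
step 2 [1y] bond c/2=3/80: DF=(50433/50000 − 3/80·(0.951800))/(1+3/80) = 4689/5000 ≈ 0.937800
step 3 [1.5y] swap r/2=251/9381: DF=(1 − 251/9381·(0.951800+0.937800))/(1+251/9381) = 9247/10000 ≈ 0.924700
step 4 [2y] zero: DF = P = 443/500 ≈ 0.886000

1 1/2 4759/5000
2 1 4689/5000
3 3/2 9247/10000
4 2 443/500
DF(0.5y) is solved at step 1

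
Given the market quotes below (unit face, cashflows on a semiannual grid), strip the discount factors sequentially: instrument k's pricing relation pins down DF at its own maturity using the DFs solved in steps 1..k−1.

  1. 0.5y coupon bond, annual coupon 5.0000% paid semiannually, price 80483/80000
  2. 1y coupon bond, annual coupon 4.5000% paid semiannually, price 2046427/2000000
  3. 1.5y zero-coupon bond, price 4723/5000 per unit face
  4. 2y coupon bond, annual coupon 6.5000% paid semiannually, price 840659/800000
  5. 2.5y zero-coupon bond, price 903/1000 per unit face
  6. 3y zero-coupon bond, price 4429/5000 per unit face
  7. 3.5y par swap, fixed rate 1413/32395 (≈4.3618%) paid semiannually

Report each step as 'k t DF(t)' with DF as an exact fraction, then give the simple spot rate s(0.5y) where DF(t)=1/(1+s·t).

step 1 [0.5y] bond c/2=1/40: DF=(80483/80000 − 1/40·(0))/(1+1/40) = 1963/2000 ≈ 0.981500
step 2 [1y] bond c/2=9/400: DF=(2046427/2000000 − 9/400·(0.981500))/(1+9/400) = 9791/10000 ≈ 0.979100
step 3 [1.5y] zero: DF = P = 4723/5000 ≈ 0.944600
step 4 [2y] bond c/2=13/400: DF=(840659/800000 − 13/400·(0.981500+0.979100+0.944600))/(1+13/400) = 9263/10000 ≈ 0.926300
step 5 [2.5y] zero: DF = P = 903/1000 ≈ 0.903000
step 6 [3y] zero: DF = P = 4429/5000 ≈ 0.885800
step 7 [3.5y] swap r/2=1413/64790: DF=(1 − 1413/64790·(0.981500+0.979100+0.944600+0.926300+0.903000+0.885800))/(1+1413/64790) = 8587/10000 ≈ 0.858700

1 1/2 1963/2000
2 1 9791/10000
3 3/2 4723/5000
4 2 9263/10000
5 5/2 903/1000
6 3 4429/5000
7 7/2 8587/10000
s(0.5y) = (1/(1963/2000) − 1)/(1/2) = 74/1963 ≈ 3.7697%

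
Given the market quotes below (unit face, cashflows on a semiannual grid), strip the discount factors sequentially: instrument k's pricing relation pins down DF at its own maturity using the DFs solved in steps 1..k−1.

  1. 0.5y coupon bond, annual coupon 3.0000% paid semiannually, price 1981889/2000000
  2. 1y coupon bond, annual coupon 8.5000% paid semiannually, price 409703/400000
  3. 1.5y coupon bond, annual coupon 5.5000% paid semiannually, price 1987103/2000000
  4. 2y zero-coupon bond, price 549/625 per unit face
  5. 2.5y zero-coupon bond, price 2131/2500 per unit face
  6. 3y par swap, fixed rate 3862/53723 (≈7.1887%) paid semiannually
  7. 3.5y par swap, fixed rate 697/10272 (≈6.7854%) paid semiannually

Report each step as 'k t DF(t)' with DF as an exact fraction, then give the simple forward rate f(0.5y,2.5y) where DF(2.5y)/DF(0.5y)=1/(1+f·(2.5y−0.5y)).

1 1/2 9763/10000
2 1 9427/10000
3 3/2 2289/2500
4 2 549/625
5 5/2 2131/2500
6 3 8069/10000
7 7/2 7909/10000
f(0.5y,2.5y) = ((9763/10000)/(2131/2500) − 1)/(2) = 1239/17048 ≈ 7.2677%

step 1 [0.5y] bond c/2=3/200: DF=(1981889/2000000 − 3/200·(0))/(1+3/200) = 9763/10000 ≈ 0.976300
step 2 [1y] bond c/2=17/400: DF=(409703/400000 − 17/400·(0.976300))/(1+17/400) = 9427/10000 ≈ 0.942700
step 3 [1.5y] bond c/2=11/400: DF=(1987103/2000000 − 11/400·(0.976300+0.942700))/(1+11/400) = 2289/2500 ≈ 0.915600
step 4 [2y] zero: DF = P = 549/625 ≈ 0.878400
step 5 [2.5y] zero: DF = P = 2131/2500 ≈ 0.852400
step 6 [3y] swap r/2=1931/53723: DF=(1 − 1931/53723·(0.976300+0.942700+0.915600+0.878400+0.852400))/(1+1931/53723) = 8069/10000 ≈ 0.806900
step 7 [3.5y] swap r/2=697/20544: DF=(1 − 697/20544·(0.976300+0.942700+0.915600+0.878400+0.852400+0.806900))/(1+697/20544) = 7909/10000 ≈ 0.790900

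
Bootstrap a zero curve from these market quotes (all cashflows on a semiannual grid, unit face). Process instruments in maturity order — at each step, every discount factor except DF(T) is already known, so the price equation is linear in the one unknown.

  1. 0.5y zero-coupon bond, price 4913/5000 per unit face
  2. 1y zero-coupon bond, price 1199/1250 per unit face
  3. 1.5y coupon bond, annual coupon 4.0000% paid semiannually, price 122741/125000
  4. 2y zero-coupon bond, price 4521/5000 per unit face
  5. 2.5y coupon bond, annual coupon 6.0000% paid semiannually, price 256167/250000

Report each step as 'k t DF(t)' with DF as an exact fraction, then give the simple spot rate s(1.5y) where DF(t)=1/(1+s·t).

1 1/2 4913/5000
2 1 1199/1250
3 3/2 4623/5000
4 2 4521/5000
5 5/2 177/200
s(1.5y) = (1/(4623/5000) − 1)/(3/2) = 754/13869 ≈ 5.4366%

step 1 [0.5y] zero: DF = P = 4913/5000 ≈ 0.982600
step 2 [1y] zero: DF = P = 1199/1250 ≈ 0.959200
step 3 [1.5y] bond c/2=1/50: DF=(122741/125000 − 1/50·(0.982600+0.959200))/(1+1/50) = 4623/5000 ≈ 0.924600
step 4 [2y] zero: DF = P = 4521/5000 ≈ 0.904200
step 5 [2.5y] bond c/2=3/100: DF=(256167/250000 − 3/100·(0.982600+0.959200+0.924600+0.904200))/(1+3/100) = 177/200 ≈ 0.885000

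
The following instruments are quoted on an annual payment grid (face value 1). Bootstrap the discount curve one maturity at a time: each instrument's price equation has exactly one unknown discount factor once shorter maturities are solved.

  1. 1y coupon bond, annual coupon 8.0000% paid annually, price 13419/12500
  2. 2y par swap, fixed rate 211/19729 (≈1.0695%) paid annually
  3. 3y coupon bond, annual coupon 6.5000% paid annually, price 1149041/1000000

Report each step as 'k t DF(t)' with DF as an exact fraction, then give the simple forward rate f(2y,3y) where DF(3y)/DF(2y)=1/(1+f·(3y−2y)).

1 1 497/500
2 2 9789/10000
3 3 1917/2000
f(2y,3y) = ((9789/10000)/(1917/2000) − 1)/(1) = 68/3195 ≈ 2.1283%

step 1 [1y] bond c/1=2/25: DF=(13419/12500 − 2/25·(0))/(1+2/25) = 497/500 ≈ 0.994000
step 2 [2y] swap r/1=211/19729: DF=(1 − 211/19729·(0.994000))/(1+211/19729) = 9789/10000 ≈ 0.978900
step 3 [3y] bond c/1=13/200: DF=(1149041/1000000 − 13/200·(0.994000+0.978900))/(1+13/200) = 1917/2000 ≈ 0.958500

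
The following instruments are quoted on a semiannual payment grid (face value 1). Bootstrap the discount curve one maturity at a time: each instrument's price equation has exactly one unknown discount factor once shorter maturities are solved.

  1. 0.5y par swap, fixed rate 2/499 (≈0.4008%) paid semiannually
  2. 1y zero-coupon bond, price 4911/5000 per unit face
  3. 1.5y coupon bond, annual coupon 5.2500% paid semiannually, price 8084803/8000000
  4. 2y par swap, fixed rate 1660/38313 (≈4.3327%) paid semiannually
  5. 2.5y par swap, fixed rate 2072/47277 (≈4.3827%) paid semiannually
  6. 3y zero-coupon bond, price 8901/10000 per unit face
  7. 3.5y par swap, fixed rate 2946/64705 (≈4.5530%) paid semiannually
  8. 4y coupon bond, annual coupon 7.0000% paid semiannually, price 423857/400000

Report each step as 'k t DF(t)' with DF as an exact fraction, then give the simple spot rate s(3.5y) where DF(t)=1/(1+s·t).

step 1 [0.5y] swap r/2=1/499: DF=(1 − 1/499·(0))/(1+1/499) = 499/500 ≈ 0.998000
step 2 [1y] zero: DF = P = 4911/5000 ≈ 0.982200
step 3 [1.5y] bond c/2=21/800: DF=(8084803/8000000 − 21/800·(0.998000+0.982200))/(1+21/800) = 9341/10000 ≈ 0.934100
step 4 [2y] swap r/2=830/38313: DF=(1 − 830/38313·(0.998000+0.982200+0.934100))/(1+830/38313) = 917/1000 ≈ 0.917000
step 5 [2.5y] swap r/2=1036/47277: DF=(1 − 1036/47277·(0.998000+0.982200+0.934100+0.917000))/(1+1036/47277) = 2241/2500 ≈ 0.896400
step 6 [3y] zero: DF = P = 8901/10000 ≈ 0.890100
step 7 [3.5y] swap r/2=1473/64705: DF=(1 − 1473/64705·(0.998000+0.982200+0.934100+0.917000+0.896400+0.890100))/(1+1473/64705) = 8527/10000 ≈ 0.852700
step 8 [4y] bond c/2=7/200: DF=(423857/400000 − 7/200·(0.998000+0.982200+0.934100+0.917000+0.896400+0.890100+0.852700))/(1+7/200) = 161/200 ≈ 0.805000

1 1/2 499/500
2 1 4911/5000
3 3/2 9341/10000
4 2 917/1000
5 5/2 2241/2500
6 3 8901/10000
7 7/2 8527/10000
8 4 161/200
s(3.5y) = (1/(8527/10000) − 1)/(7/2) = 2946/59689 ≈ 4.9356%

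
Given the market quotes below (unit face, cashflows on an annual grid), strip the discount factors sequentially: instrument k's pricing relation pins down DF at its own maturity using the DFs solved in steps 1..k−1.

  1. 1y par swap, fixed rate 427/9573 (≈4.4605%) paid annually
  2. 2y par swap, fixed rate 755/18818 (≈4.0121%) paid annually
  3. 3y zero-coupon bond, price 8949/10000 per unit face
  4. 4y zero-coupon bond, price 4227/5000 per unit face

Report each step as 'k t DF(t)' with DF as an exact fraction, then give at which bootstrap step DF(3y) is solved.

1 1 9573/10000
2 2 1849/2000
3 3 8949/10000
4 4 4227/5000
DF(3y) is solved at step 3

step 1 [1y] swap r/1=427/9573: DF=(1 − 427/9573·(0))/(1+427/9573) = 9573/10000 ≈ 0.957300
step 2 [2y] swap r/1=755/18818: DF=(1 − 755/18818·(0.957300))/(1+755/18818) = 1849/2000 ≈ 0.924500
step 3 [3y] zero: DF = P = 8949/10000 ≈ 0.894900
step 4 [4y] zero: DF = P = 4227/5000 ≈ 0.845400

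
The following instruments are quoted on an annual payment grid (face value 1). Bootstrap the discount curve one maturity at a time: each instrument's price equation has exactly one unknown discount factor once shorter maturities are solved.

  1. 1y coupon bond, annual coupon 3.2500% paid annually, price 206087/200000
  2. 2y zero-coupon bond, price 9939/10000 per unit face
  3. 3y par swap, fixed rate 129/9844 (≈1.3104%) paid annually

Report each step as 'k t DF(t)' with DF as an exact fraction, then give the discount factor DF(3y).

1 1 499/500
2 2 9939/10000
3 3 9613/10000
DF(3y) = 9613/10000 ≈ 0.961300

step 1 [1y] bond c/1=13/400: DF=(206087/200000 − 13/400·(0))/(1+13/400) = 499/500 ≈ 0.998000
step 2 [2y] zero: DF = P = 9939/10000 ≈ 0.993900
step 3 [3y] swap r/1=129/9844: DF=(1 − 129/9844·(0.998000+0.993900))/(1+129/9844) = 9613/10000 ≈ 0.961300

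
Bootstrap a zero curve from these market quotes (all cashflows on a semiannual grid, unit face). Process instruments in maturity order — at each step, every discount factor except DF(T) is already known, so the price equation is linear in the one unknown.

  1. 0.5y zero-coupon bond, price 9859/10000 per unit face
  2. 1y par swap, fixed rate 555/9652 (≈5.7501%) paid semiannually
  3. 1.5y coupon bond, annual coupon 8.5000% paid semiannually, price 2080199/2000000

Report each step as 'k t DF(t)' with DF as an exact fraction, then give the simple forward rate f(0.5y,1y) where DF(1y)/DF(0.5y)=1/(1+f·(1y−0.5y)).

1 1/2 9859/10000
2 1 1889/2000
3 3/2 919/1000
f(0.5y,1y) = ((9859/10000)/(1889/2000) − 1)/(1/2) = 828/9445 ≈ 8.7665%

step 1 [0.5y] zero: DF = P = 9859/10000 ≈ 0.985900
step 2 [1y] swap r/2=555/19304: DF=(1 − 555/19304·(0.985900))/(1+555/19304) = 1889/2000 ≈ 0.944500
step 3 [1.5y] bond c/2=17/400: DF=(2080199/2000000 − 17/400·(0.985900+0.944500))/(1+17/400) = 919/1000 ≈ 0.919000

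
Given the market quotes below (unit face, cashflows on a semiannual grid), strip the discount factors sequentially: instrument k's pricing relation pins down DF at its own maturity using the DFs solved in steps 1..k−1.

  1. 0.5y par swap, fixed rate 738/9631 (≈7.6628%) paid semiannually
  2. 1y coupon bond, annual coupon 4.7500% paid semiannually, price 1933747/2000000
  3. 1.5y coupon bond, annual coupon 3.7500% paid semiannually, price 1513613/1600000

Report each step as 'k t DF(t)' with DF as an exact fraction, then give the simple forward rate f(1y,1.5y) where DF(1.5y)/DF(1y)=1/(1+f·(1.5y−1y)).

step 1 [0.5y] swap r/2=369/9631: DF=(1 − 369/9631·(0))/(1+369/9631) = 9631/10000 ≈ 0.963100
step 2 [1y] bond c/2=19/800: DF=(1933747/2000000 − 19/800·(0.963100))/(1+19/800) = 9221/10000 ≈ 0.922100
step 3 [1.5y] bond c/2=3/160: DF=(1513613/1600000 − 3/160·(0.963100+0.922100))/(1+3/160) = 8939/10000 ≈ 0.893900

1 1/2 9631/10000
2 1 9221/10000
3 3/2 8939/10000
f(1y,1.5y) = ((9221/10000)/(8939/10000) − 1)/(1/2) = 564/8939 ≈ 6.3094%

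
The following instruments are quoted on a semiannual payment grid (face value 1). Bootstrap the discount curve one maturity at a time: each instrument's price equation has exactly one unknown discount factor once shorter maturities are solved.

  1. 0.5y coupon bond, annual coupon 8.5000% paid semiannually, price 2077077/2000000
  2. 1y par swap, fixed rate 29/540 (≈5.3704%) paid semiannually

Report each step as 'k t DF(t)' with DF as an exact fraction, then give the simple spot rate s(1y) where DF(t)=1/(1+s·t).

1 1/2 4981/5000
2 1 4739/5000
s(1y) = (1/(4739/5000) − 1)/(1) = 261/4739 ≈ 5.5075%

step 1 [0.5y] bond c/2=17/400: DF=(2077077/2000000 − 17/400·(0))/(1+17/400) = 4981/5000 ≈ 0.996200
step 2 [1y] swap r/2=29/1080: DF=(1 − 29/1080·(0.996200))/(1+29/1080) = 4739/5000 ≈ 0.947800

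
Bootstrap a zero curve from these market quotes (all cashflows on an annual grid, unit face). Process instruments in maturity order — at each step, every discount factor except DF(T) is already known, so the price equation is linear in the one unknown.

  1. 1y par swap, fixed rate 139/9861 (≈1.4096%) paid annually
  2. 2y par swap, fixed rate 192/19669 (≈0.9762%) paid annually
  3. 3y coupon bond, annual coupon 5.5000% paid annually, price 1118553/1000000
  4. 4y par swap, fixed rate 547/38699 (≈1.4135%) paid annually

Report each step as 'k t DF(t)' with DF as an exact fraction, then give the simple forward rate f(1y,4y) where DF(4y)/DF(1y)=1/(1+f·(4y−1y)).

1 1 9861/10000
2 2 613/625
3 3 9577/10000
4 4 9453/10000
f(1y,4y) = ((9861/10000)/(9453/10000) − 1)/(3) = 136/9453 ≈ 1.4387%

step 1 [1y] swap r/1=139/9861: DF=(1 − 139/9861·(0))/(1+139/9861) = 9861/10000 ≈ 0.986100
step 2 [2y] swap r/1=192/19669: DF=(1 − 192/19669·(0.986100))/(1+192/19669) = 613/625 ≈ 0.980800
step 3 [3y] bond c/1=11/200: DF=(1118553/1000000 − 11/200·(0.986100+0.980800))/(1+11/200) = 9577/10000 ≈ 0.957700
step 4 [4y] swap r/1=547/38699: DF=(1 − 547/38699·(0.986100+0.980800+0.957700))/(1+547/38699) = 9453/10000 ≈ 0.945300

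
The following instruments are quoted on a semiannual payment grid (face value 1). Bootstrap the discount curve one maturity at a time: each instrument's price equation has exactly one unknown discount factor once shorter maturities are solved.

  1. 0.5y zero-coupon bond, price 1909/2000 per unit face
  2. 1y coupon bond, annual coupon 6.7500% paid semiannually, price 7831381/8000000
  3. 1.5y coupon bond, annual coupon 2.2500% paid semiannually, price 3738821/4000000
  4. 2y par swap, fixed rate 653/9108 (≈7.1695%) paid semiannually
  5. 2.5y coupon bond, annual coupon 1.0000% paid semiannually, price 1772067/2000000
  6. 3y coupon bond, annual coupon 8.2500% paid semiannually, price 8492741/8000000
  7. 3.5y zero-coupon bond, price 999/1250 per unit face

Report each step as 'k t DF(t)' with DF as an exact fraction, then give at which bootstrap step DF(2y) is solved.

step 1 [0.5y] zero: DF = P = 1909/2000 ≈ 0.954500
step 2 [1y] bond c/2=27/800: DF=(7831381/8000000 − 27/800·(0.954500))/(1+27/800) = 4579/5000 ≈ 0.915800
step 3 [1.5y] bond c/2=9/800: DF=(3738821/4000000 − 9/800·(0.954500+0.915800))/(1+9/800) = 1807/2000 ≈ 0.903500
step 4 [2y] swap r/2=653/18216: DF=(1 − 653/18216·(0.954500+0.915800+0.903500))/(1+653/18216) = 4347/5000 ≈ 0.869400
step 5 [2.5y] bond c/2=1/200: DF=(1772067/2000000 − 1/200·(0.954500+0.915800+0.903500+0.869400))/(1+1/200) = 1727/2000 ≈ 0.863500
step 6 [3y] bond c/2=33/800: DF=(8492741/8000000 − 33/800·(0.954500+0.915800+0.903500+0.869400+0.863500))/(1+33/800) = 841/1000 ≈ 0.841000
step 7 [3.5y] zero: DF = P = 999/1250 ≈ 0.799200

1 1/2 1909/2000
2 1 4579/5000
3 3/2 1807/2000
4 2 4347/5000
5 5/2 1727/2000
6 3 841/1000
7 7/2 999/1250
DF(2y) is solved at step 4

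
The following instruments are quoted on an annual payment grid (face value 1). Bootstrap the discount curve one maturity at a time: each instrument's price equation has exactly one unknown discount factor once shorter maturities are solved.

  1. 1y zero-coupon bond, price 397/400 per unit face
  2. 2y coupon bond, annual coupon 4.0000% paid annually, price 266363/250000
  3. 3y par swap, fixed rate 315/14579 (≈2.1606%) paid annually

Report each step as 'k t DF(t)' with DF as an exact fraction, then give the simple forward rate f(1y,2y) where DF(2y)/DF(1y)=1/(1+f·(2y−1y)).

1 1 397/400
2 2 9863/10000
3 3 937/1000
f(1y,2y) = ((397/400)/(9863/10000) − 1)/(1) = 62/9863 ≈ 0.6286%

step 1 [1y] zero: DF = P = 397/400 ≈ 0.992500
step 2 [2y] bond c/1=1/25: DF=(266363/250000 − 1/25·(0.992500))/(1+1/25) = 9863/10000 ≈ 0.986300
step 3 [3y] swap r/1=315/14579: DF=(1 − 315/14579·(0.992500+0.986300))/(1+315/14579) = 937/1000 ≈ 0.937000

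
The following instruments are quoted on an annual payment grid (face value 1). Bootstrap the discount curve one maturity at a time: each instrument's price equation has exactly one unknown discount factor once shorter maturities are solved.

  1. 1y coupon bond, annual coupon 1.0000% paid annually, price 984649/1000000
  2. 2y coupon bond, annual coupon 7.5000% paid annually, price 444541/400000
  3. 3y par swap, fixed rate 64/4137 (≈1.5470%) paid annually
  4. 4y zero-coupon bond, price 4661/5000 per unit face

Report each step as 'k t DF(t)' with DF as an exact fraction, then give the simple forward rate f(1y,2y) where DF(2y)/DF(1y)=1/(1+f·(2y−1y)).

1 1 9749/10000
2 2 4829/5000
3 3 597/625
4 4 4661/5000
f(1y,2y) = ((9749/10000)/(4829/5000) − 1)/(1) = 91/9658 ≈ 0.9422%

step 1 [1y] bond c/1=1/100: DF=(984649/1000000 − 1/100·(0))/(1+1/100) = 9749/10000 ≈ 0.974900
step 2 [2y] bond c/1=3/40: DF=(444541/400000 − 3/40·(0.974900))/(1+3/40) = 4829/5000 ≈ 0.965800
step 3 [3y] swap r/1=64/4137: DF=(1 − 64/4137·(0.974900+0.965800))/(1+64/4137) = 597/625 ≈ 0.955200
step 4 [4y] zero: DF = P = 4661/5000 ≈ 0.932200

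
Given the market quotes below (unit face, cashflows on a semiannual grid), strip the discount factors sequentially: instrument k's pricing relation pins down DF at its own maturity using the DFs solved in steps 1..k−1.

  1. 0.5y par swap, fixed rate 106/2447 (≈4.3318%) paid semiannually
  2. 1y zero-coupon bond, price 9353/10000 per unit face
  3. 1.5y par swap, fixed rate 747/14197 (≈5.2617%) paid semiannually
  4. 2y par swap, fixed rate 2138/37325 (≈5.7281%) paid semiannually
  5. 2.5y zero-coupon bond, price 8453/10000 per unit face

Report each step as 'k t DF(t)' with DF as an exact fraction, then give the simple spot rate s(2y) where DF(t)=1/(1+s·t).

1 1/2 2447/2500
2 1 9353/10000
3 3/2 9253/10000
4 2 8931/10000
5 5/2 8453/10000
s(2y) = (1/(8931/10000) − 1)/(2) = 1069/17862 ≈ 5.9848%

step 1 [0.5y] swap r/2=53/2447: DF=(1 − 53/2447·(0))/(1+53/2447) = 2447/2500 ≈ 0.978800
step 2 [1y] zero: DF = P = 9353/10000 ≈ 0.935300
step 3 [1.5y] swap r/2=747/28394: DF=(1 − 747/28394·(0.978800+0.935300))/(1+747/28394) = 9253/10000 ≈ 0.925300
step 4 [2y] swap r/2=1069/37325: DF=(1 − 1069/37325·(0.978800+0.935300+0.925300))/(1+1069/37325) = 8931/10000 ≈ 0.893100
step 5 [2.5y] zero: DF = P = 8453/10000 ≈ 0.845300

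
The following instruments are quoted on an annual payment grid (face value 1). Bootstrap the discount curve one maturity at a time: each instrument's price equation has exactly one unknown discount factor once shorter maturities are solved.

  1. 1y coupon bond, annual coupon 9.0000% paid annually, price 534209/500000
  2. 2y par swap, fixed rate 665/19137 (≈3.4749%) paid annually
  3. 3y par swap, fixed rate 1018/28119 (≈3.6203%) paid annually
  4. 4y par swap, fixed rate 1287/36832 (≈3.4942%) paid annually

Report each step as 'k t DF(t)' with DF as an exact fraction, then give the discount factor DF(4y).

step 1 [1y] bond c/1=9/100: DF=(534209/500000 − 9/100·(0))/(1+9/100) = 4901/5000 ≈ 0.980200
step 2 [2y] swap r/1=665/19137: DF=(1 − 665/19137·(0.980200))/(1+665/19137) = 1867/2000 ≈ 0.933500
step 3 [3y] swap r/1=1018/28119: DF=(1 − 1018/28119·(0.980200+0.933500))/(1+1018/28119) = 4491/5000 ≈ 0.898200
step 4 [4y] swap r/1=1287/36832: DF=(1 − 1287/36832·(0.980200+0.933500+0.898200))/(1+1287/36832) = 8713/10000 ≈ 0.871300

1 1 4901/5000
2 2 1867/2000
3 3 4491/5000
4 4 8713/10000
DF(4y) = 8713/10000 ≈ 0.871300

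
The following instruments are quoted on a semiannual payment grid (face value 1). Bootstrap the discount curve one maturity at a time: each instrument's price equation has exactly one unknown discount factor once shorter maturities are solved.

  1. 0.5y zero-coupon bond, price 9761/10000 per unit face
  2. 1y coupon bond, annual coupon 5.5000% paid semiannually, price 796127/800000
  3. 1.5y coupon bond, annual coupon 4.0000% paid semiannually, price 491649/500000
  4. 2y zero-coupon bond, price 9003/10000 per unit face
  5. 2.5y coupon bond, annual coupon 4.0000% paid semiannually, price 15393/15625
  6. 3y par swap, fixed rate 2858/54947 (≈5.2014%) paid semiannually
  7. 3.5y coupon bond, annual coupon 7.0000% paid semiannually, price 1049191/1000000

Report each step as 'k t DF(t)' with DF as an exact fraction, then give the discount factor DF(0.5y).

step 1 [0.5y] zero: DF = P = 9761/10000 ≈ 0.976100
step 2 [1y] bond c/2=11/400: DF=(796127/800000 − 11/400·(0.976100))/(1+11/400) = 589/625 ≈ 0.942400
step 3 [1.5y] bond c/2=1/50: DF=(491649/500000 − 1/50·(0.976100+0.942400))/(1+1/50) = 579/625 ≈ 0.926400
step 4 [2y] zero: DF = P = 9003/10000 ≈ 0.900300
step 5 [2.5y] bond c/2=1/50: DF=(15393/15625 − 1/50·(0.976100+0.942400+0.926400+0.900300))/(1+1/50) = 2231/2500 ≈ 0.892400
step 6 [3y] swap r/2=1429/54947: DF=(1 − 1429/54947·(0.976100+0.942400+0.926400+0.900300+0.892400))/(1+1429/54947) = 8571/10000 ≈ 0.857100
step 7 [3.5y] bond c/2=7/200: DF=(1049191/1000000 − 7/200·(0.976100+0.942400+0.926400+0.900300+0.892400+0.857100))/(1+7/200) = 8279/10000 ≈ 0.827900

1 1/2 9761/10000
2 1 589/625
3 3/2 579/625
4 2 9003/10000
5 5/2 2231/2500
6 3 8571/10000
7 7/2 8279/10000
DF(0.5y) = 9761/10000 ≈ 0.976100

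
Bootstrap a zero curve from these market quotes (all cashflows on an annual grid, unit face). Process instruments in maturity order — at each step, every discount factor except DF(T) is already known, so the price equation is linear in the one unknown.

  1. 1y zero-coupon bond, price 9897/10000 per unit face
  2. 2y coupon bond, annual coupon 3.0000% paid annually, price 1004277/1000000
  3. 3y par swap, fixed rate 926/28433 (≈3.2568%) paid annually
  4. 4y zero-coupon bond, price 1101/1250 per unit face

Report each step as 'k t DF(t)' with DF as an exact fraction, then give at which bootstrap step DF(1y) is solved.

1 1 9897/10000
2 2 4731/5000
3 3 4537/5000
4 4 1101/1250
DF(1y) is solved at step 1

step 1 [1y] zero: DF = P = 9897/10000 ≈ 0.989700
step 2 [2y] bond c/1=3/100: DF=(1004277/1000000 − 3/100·(0.989700))/(1+3/100) = 4731/5000 ≈ 0.946200
step 3 [3y] swap r/1=926/28433: DF=(1 − 926/28433·(0.989700+0.946200))/(1+926/28433) = 4537/5000 ≈ 0.907400
step 4 [4y] zero: DF = P = 1101/1250 ≈ 0.880800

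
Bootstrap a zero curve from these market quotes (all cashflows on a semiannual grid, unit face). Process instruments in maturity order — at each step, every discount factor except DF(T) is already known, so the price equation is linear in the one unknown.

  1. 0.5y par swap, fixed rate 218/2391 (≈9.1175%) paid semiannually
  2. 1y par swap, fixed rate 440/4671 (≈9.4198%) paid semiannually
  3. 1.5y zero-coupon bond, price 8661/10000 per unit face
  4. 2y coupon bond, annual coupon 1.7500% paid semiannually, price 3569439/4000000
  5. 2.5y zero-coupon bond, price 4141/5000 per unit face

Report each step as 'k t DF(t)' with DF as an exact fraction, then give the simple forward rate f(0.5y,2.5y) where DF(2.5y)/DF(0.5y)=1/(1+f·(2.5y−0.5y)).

1 1/2 2391/2500
2 1 114/125
3 3/2 8661/10000
4 2 8609/10000
5 5/2 4141/5000
f(0.5y,2.5y) = ((2391/2500)/(4141/5000) − 1)/(2) = 641/8282 ≈ 7.7397%

step 1 [0.5y] swap r/2=109/2391: DF=(1 − 109/2391·(0))/(1+109/2391) = 2391/2500 ≈ 0.956400
step 2 [1y] swap r/2=220/4671: DF=(1 − 220/4671·(0.956400))/(1+220/4671) = 114/125 ≈ 0.912000
step 3 [1.5y] zero: DF = P = 8661/10000 ≈ 0.866100
step 4 [2y] bond c/2=7/800: DF=(3569439/4000000 − 7/800·(0.956400+0.912000+0.866100))/(1+7/800) = 8609/10000 ≈ 0.860900
step 5 [2.5y] zero: DF = P = 4141/5000 ≈ 0.828200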